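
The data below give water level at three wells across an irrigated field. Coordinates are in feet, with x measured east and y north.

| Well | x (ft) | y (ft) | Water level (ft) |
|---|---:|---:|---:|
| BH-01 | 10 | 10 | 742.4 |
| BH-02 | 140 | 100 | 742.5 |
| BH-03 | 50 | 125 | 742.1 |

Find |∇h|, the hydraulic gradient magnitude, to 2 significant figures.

Differences from BH-01: to BH-02 (Δx, Δy, Δh) = (130, 90, +0.1); to BH-03 = (40, 115, -0.3).
Determinant of the coordinate differences = 130·115 − 40·90 = 11350.
∂h/∂x = [(+0.1)·115 − (-0.3)·90] / 11350 = +0.003392
∂h/∂y = [130·(-0.3) − 40·(+0.1)] / 11350 = -0.003789
|∇h| = √(0.003392² + -0.003789²) = 0.005085

0.0051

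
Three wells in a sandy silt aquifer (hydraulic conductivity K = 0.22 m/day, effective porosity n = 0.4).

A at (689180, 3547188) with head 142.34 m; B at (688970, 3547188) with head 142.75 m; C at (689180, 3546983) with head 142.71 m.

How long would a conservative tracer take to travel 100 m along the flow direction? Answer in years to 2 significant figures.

190 years

∂h/∂x = (142.75 − 142.34) / (688970 − 689180) = -0.001952
∂h/∂y = (142.71 − 142.34) / (3546983 − 3547188) = -0.001805
|∇h| = √(-0.001952² + -0.001805²) = 0.002659
Seepage velocity v = K·i/n = 0.22 × 0.002659 / 0.4 = 0.001462 m/day.
t = 100 / 0.001462 = 6.84e+04 days = 187 years.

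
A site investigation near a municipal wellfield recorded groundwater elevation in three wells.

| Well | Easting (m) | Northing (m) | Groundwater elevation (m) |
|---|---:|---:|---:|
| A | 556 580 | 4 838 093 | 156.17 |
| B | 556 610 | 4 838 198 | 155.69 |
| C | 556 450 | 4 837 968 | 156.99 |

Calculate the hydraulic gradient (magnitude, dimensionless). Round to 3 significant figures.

Three-point gradient (reference A): Δ to B = (30, 105, -0.48), Δ to C = (-130, -125, +0.82).
∂h/∂x = -0.002636, ∂h/∂y = -0.003818 (det = 9900).
|∇h| = √(-0.002636² + -0.003818²) = 0.00464

0.00464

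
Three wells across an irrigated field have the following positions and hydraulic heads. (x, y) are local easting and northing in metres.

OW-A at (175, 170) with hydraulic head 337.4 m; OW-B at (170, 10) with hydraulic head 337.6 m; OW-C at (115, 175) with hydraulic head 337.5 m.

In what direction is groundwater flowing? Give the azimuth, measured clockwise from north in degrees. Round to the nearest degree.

Differences from OW-A: to OW-B (Δx, Δy, Δh) = (-5, -160, +0.2); to OW-C = (-60, 5, +0.1).
Solve a·Δx + b·Δy = Δh: det = (-5)·5 − (-60)·(-160) = -9625.
∂h/∂x = [(+0.2)·5 − (+0.1)·(-160)] / -9625 = -0.001766
∂h/∂y = [(-5)·(+0.1) − (-60)·(+0.2)] / -9625 = -0.001195
Flow direction (−∇h) has components (+0.001766 E, +0.001195 N).
Azimuth = atan2(E, N) = atan2(+0.001766, +0.001195) = 55.9° ≈ 056°.

056°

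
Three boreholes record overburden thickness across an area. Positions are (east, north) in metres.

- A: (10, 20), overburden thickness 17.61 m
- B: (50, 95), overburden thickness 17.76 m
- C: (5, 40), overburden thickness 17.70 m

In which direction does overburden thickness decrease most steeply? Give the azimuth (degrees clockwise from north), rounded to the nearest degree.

139°

Differences from A: to B (Δx, Δy, Δh) = (40, 75, +0.15); to C = (-5, 20, +0.09).
Solve a·Δx + b·Δy = Δd: det = 40·20 − (-5)·75 = 1175.
∂d/∂x = [(+0.15)·20 − (+0.09)·75] / 1175 = -0.003191
∂d/∂y = [40·(+0.09) − (-5)·(+0.15)] / 1175 = +0.003702
Steepest decrease is along −∇f: components (+0.003191 E, -0.003702 N).
Azimuth = atan2(+0.003191, -0.003702) = 139.2° ≈ 139°.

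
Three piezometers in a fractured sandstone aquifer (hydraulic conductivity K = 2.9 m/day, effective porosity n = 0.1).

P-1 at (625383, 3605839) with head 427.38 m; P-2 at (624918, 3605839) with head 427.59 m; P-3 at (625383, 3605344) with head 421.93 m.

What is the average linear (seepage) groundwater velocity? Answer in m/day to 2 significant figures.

0.32 m/day

∂h/∂x = (427.59 − 427.38) / (624918 − 625383) = -0.0004516
∂h/∂y = (421.93 − 427.38) / (3605344 − 3605839) = +0.01101
|∇h| = √(-0.0004516² + 0.01101²) = 0.01102
Seepage velocity v = K·i/n = 2.9 × 0.01102 / 0.1 = 0.3196 m/day.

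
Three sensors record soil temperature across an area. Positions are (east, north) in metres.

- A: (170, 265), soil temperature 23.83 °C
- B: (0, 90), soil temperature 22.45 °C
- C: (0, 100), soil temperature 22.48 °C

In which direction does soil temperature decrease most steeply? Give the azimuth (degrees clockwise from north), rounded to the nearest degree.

239°

With T = a·x + b·y + c and A as origin, the differences give:
  (-170)·a + (-175)·b = -1.38
  (-170)·a + (-165)·b = -1.35
Eliminate b (×(-165) and ×(-175), subtract): -1700·a = -8.550 → a = ∂T/∂x = +0.005029
Back-substitute: b = ∂T/∂y = +0.003000.
Steepest decrease is along −∇f: components (-0.005029 E, -0.003000 N).
Azimuth = atan2(-0.005029, -0.003000) = 239.2° ≈ 239°.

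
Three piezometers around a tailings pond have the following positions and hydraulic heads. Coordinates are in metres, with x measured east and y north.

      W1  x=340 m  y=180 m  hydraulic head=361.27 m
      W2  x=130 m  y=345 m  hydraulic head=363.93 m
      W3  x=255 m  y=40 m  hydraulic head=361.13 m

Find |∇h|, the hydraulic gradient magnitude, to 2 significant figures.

Differences from W1: to W2 (Δx, Δy, Δh) = (-210, 165, +2.66); to W3 = (-85, -140, -0.14).
Solve a·Δx + b·Δy = Δh: det = (-210)·(-140) − (-85)·165 = 43425.
∂h/∂x = [(+2.66)·(-140) − (-0.14)·165] / 43425 = -0.008044
∂h/∂y = [(-210)·(-0.14) − (-85)·(+2.66)] / 43425 = +0.005884
|∇h| = √(-0.008044² + 0.005884²) = 0.009966

0.0100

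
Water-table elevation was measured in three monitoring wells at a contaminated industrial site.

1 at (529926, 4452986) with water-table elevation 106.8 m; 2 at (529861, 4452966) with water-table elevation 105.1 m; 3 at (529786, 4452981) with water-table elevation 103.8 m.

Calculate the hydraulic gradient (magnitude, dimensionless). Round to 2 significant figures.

Differences from 1: to 2 (Δx, Δy, Δh) = (-65, -20, -1.7); to 3 = (-140, -5, -3.0).
Determinant of the coordinate differences = (-65)·(-5) − (-140)·(-20) = -2475.
∂h/∂x = [(-1.7)·(-5) − (-3.0)·(-20)] / -2475 = +0.02081
∂h/∂y = [(-65)·(-3.0) − (-140)·(-1.7)] / -2475 = +0.01737
|∇h| = √(0.02081² + 0.01737²) = 0.02711

0.027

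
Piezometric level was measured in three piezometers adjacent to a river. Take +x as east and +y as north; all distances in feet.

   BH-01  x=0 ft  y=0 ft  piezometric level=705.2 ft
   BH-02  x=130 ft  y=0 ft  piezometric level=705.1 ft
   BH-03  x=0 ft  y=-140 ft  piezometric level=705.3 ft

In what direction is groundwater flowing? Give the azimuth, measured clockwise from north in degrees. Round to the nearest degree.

047°

∂h/∂x = (705.1 − 705.2) / (130 − 0) = -0.0007692
∂h/∂y = (705.3 − 705.2) / (-140 − 0) = -0.0007143
Flow direction (−∇h) has components (+0.0007692 E, +0.0007143 N).
Azimuth = atan2(E, N) = atan2(+0.0007692, +0.0007143) = 47.1° ≈ 047°.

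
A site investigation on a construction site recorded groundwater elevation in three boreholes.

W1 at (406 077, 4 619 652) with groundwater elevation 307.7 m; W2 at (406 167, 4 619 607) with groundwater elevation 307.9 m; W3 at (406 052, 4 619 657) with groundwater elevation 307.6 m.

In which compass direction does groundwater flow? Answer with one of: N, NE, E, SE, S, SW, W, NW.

SW

Differences from W1: to W2 (Δx, Δy, Δh) = (90, -45, +0.2); to W3 = (-25, 5, -0.1).
Determinant of the coordinate differences = 90·5 − (-25)·(-45) = -675.
∂h/∂x = [(+0.2)·5 − (-0.1)·(-45)] / -675 = +0.005185
∂h/∂y = [90·(-0.1) − (-25)·(+0.2)] / -675 = +0.005926
Flow = −∇h = (-0.005185 east, -0.005926 north), which points southwest.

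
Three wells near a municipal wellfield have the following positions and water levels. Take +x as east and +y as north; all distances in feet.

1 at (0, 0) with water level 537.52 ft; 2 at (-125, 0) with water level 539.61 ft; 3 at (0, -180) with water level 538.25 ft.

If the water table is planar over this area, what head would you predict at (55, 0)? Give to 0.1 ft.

536.6 ft

∂h/∂x = (539.61 − 537.52) / (-125 − 0) = -0.01672
∂h/∂y = (538.25 − 537.52) / (-180 − 0) = -0.004056
h(55, 0) = 537.52 + (-0.01672)·(55) + (-0.004056)·(0) = 537.52 -0.920 -0.000 = 536.600 ft.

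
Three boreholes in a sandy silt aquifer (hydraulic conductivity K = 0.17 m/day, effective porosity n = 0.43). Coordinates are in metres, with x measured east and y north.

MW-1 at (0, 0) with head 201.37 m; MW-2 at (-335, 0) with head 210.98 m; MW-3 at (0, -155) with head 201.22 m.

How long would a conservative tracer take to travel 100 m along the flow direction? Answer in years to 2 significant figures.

∂h/∂x = (210.98 − 201.37) / (-335 − 0) = -0.02869
∂h/∂y = (201.22 − 201.37) / (-155 − 0) = +0.0009677
|∇h| = √(-0.02869² + 0.0009677²) = 0.02871
Seepage velocity v = K·i/n = 0.17 × 0.02871 / 0.43 = 0.01135 m/day.
t = 100 / 0.01135 = 8811 days = 24.1 years.

24 years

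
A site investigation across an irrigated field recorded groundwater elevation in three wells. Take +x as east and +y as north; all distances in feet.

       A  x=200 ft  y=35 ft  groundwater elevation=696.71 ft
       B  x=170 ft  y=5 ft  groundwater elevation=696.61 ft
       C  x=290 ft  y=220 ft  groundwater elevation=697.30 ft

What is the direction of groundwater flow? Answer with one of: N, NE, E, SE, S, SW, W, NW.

With h = a·x + b·y + c and A as origin, the differences give:
  (-30)·a + (-30)·b = -0.10
  90·a + 185·b = +0.59
Eliminate b (×185 and ×(-30), subtract): -2850·a = -0.800 → a = ∂h/∂x = +0.0002807
Back-substitute: b = ∂h/∂y = +0.003053.
Flow = −∇h = (-0.0002807 east, -0.003053 north), which points south.

S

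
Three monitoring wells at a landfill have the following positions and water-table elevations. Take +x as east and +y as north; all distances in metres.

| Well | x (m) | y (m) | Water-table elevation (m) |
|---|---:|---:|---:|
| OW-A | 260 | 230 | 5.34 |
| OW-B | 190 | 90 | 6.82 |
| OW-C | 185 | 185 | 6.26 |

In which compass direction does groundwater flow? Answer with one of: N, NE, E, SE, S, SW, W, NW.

NE

Taking OW-A as reference: OW-B−OW-A = (-70, -140, +1.48); OW-C−OW-A = (-75, -45, +0.92).
Determinant of the coordinate differences = (-70)·(-45) − (-75)·(-140) = -7350.
∂h/∂x = [(+1.48)·(-45) − (+0.92)·(-140)] / -7350 = -0.008463
∂h/∂y = [(-70)·(+0.92) − (-75)·(+1.48)] / -7350 = -0.006340
Flow = −∇h = (+0.008463 east, +0.006340 north), which points northeast.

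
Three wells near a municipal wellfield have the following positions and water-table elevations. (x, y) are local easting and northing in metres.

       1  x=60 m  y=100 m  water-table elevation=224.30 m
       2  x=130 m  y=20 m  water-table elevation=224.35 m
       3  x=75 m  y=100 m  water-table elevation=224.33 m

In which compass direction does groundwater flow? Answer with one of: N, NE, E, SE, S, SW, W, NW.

SW

Taking 1 as reference: 2−1 = (70, -80, +0.05); 3−1 = (15, 0, +0.03).
Solve a·Δx + b·Δy = Δh: det = 70·0 − 15·(-80) = 1200.
∂h/∂x = [(+0.05)·0 − (+0.03)·(-80)] / 1200 = +0.002000
∂h/∂y = [70·(+0.03) − 15·(+0.05)] / 1200 = +0.001125
Flow = −∇h = (-0.002000 east, -0.001125 north), which points southwest.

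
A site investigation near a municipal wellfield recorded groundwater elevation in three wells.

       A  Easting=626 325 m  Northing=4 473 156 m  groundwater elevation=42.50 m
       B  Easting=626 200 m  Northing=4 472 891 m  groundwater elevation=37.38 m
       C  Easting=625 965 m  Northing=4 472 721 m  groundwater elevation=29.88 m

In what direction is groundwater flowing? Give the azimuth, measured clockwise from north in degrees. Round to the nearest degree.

257°

With h = a·x + b·y + c and A as origin, the differences give:
  (-125)·a + (-265)·b = -5.12
  (-360)·a + (-435)·b = -12.62
Eliminate b (×(-435) and ×(-265), subtract): -41025·a = -1117.100 → a = ∂h/∂x = +0.02723
Back-substitute: b = ∂h/∂y = +0.006477.
Flow direction (−∇h) has components (-0.02723 E, -0.006477 N).
Azimuth = atan2(E, N) = atan2(-0.02723, -0.006477) = 256.6° ≈ 257°.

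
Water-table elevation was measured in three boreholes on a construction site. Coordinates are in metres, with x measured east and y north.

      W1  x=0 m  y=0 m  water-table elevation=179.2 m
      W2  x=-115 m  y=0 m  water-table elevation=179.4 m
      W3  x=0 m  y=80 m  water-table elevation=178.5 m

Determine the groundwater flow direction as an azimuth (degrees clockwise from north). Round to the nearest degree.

∂h/∂x = (179.4 − 179.2) / (-115 − 0) = -0.001739
∂h/∂y = (178.5 − 179.2) / (80 − 0) = -0.008750
Flow direction (−∇h) has components (+0.001739 E, +0.008750 N).
Azimuth = atan2(E, N) = atan2(+0.001739, +0.008750) = 11.2° ≈ 011°.

011°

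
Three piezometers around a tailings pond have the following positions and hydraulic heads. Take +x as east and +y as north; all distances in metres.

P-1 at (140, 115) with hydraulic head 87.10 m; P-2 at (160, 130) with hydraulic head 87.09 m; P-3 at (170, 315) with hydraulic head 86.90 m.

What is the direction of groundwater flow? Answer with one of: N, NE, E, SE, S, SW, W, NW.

N

Differences from P-1: to P-2 (Δx, Δy, Δh) = (20, 15, -0.01); to P-3 = (30, 200, -0.20).
Determinant of the coordinate differences = 20·200 − 30·15 = 3550.
∂h/∂x = [(-0.01)·200 − (-0.20)·15] / 3550 = +0.0002817
∂h/∂y = [20·(-0.20) − 30·(-0.01)] / 3550 = -0.001042
Flow = −∇h = (-0.0002817 east, +0.001042 north), which points north.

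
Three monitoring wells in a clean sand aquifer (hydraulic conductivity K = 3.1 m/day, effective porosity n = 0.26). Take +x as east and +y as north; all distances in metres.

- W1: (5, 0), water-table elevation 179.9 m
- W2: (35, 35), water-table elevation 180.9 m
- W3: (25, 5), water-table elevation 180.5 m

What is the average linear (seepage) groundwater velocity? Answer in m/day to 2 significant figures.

0.35 m/day

Differences from W1: to W2 (Δx, Δy, Δh) = (30, 35, +1.0); to W3 = (20, 5, +0.6).
Solve a·Δx + b·Δy = Δh: det = 30·5 − 20·35 = -550.
∂h/∂x = [(+1.0)·5 − (+0.6)·35] / -550 = +0.02909
∂h/∂y = [30·(+0.6) − 20·(+1.0)] / -550 = +0.003636
|∇h| = √(0.02909² + 0.003636²) = 0.02932
Seepage velocity v = K·i/n = 3.1 × 0.02932 / 0.26 = 0.3496 m/day.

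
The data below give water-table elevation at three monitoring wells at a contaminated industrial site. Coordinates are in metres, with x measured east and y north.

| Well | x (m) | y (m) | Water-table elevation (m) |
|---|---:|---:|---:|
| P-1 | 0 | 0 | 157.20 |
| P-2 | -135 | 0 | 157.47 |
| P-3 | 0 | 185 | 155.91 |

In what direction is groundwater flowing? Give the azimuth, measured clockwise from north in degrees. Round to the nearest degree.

∂h/∂x = (157.47 − 157.20) / (-135 − 0) = -0.002000
∂h/∂y = (155.91 − 157.20) / (185 − 0) = -0.006973
Flow direction (−∇h) has components (+0.002000 E, +0.006973 N).
Azimuth = atan2(E, N) = atan2(+0.002000, +0.006973) = 16.0° ≈ 016°.

016°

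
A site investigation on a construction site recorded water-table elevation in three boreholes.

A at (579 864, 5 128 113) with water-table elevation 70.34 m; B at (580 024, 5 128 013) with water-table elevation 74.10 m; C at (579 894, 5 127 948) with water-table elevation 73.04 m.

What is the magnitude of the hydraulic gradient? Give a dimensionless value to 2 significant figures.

Differences from A: to B (Δx, Δy, Δh) = (160, -100, +3.76); to C = (30, -165, +2.70).
Solve a·Δx + b·Δy = Δh: det = 160·(-165) − 30·(-100) = -23400.
∂h/∂x = [(+3.76)·(-165) − (+2.70)·(-100)] / -23400 = +0.01497
∂h/∂y = [160·(+2.70) − 30·(+3.76)] / -23400 = -0.01364
|∇h| = √(0.01497² + -0.01364²) = 0.02025

0.020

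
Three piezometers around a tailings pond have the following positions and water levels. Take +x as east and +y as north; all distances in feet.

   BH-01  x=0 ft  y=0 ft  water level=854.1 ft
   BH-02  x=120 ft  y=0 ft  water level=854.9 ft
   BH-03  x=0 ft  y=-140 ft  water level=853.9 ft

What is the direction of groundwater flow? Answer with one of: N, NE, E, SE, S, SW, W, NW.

∂h/∂x = (854.9 − 854.1) / (120 − 0) = +0.006667
∂h/∂y = (853.9 − 854.1) / (-140 − 0) = +0.001429
Flow = −∇h = (-0.006667 east, -0.001429 north), which points west.

W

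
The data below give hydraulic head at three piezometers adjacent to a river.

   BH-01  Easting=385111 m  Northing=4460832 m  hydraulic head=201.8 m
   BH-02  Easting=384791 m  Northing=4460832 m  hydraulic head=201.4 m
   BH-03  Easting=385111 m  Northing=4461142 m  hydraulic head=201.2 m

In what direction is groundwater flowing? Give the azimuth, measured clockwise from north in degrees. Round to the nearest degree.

327°

∂h/∂x = (201.4 − 201.8) / (384791 − 385111) = +0.001250
∂h/∂y = (201.2 − 201.8) / (4461142 − 4460832) = -0.001935
Flow direction (−∇h) has components (-0.001250 E, +0.001935 N).
Azimuth = atan2(E, N) = atan2(-0.001250, +0.001935) = 327.1° ≈ 327°.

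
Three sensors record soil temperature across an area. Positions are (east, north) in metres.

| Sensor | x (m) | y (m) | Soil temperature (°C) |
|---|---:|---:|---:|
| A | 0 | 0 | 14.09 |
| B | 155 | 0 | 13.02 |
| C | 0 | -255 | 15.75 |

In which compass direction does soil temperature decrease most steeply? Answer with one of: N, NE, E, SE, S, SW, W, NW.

NE

∂T/∂x = (13.02 − 14.09) / (155 − 0) = -0.006903
∂T/∂y = (15.75 − 14.09) / (-255 − 0) = -0.006510
Steepest decrease is along −∇f = (+0.006903 E, +0.006510 N) → northeast.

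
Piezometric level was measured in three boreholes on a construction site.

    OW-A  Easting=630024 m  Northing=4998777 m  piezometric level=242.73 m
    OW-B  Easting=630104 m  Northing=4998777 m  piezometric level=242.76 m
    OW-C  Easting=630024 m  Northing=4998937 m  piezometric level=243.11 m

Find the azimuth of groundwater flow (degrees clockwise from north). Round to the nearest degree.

∂h/∂x = (242.76 − 242.73) / (630104 − 630024) = +0.0003750
∂h/∂y = (243.11 − 242.73) / (4998937 − 4998777) = +0.002375
Flow direction (−∇h) has components (-0.0003750 E, -0.002375 N).
Azimuth = atan2(E, N) = atan2(-0.0003750, -0.002375) = 189.0° ≈ 189°.

189°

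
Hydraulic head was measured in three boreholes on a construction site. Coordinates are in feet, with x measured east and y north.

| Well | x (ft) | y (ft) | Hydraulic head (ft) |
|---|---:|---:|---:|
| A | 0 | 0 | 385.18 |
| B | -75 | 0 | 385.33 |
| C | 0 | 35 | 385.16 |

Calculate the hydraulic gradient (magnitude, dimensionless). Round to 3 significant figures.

∂h/∂x = (385.33 − 385.18) / (-75 − 0) = -0.002000
∂h/∂y = (385.16 − 385.18) / (35 − 0) = -0.0005714
|∇h| = √(-0.002000² + -0.0005714²) = 0.00208

0.00208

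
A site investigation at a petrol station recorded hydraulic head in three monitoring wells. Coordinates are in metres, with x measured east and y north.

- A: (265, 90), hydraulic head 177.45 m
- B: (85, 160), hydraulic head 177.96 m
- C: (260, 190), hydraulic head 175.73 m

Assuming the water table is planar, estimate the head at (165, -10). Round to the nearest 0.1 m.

180.2 m

Differences from A: to B (Δx, Δy, Δh) = (-180, 70, +0.51); to C = (-5, 100, -1.72).
Solve a·Δx + b·Δy = Δh: det = (-180)·100 − (-5)·70 = -17650.
∂h/∂x = [(+0.51)·100 − (-1.72)·70] / -17650 = -0.009711
∂h/∂y = [(-180)·(-1.72) − (-5)·(+0.51)] / -17650 = -0.01769
h(165, -10) = 177.45 + (-0.009711)·(-100) + (-0.01769)·(-100) = 177.45 +0.971 +1.769 = 180.190 m.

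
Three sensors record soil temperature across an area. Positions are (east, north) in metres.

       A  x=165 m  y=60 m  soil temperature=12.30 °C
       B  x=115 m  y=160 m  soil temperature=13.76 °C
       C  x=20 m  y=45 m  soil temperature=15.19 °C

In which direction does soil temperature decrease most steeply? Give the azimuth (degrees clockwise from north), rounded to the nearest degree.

Three-point gradient (reference A): Δ to B = (-50, 100, +1.46), Δ to C = (-145, -15, +2.89).
∂T/∂x = -0.02039, ∂T/∂y = +0.004407 (det = 15250).
Steepest decrease is along −∇f: components (+0.02039 E, -0.004407 N).
Azimuth = atan2(+0.02039, -0.004407) = 102.2° ≈ 102°.

102°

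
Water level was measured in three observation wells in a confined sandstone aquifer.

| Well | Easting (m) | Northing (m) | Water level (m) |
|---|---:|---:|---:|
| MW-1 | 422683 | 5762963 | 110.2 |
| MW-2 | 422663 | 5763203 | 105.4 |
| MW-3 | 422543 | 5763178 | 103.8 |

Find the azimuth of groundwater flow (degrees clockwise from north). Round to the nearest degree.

317°

Differences from MW-1: to MW-2 (Δx, Δy, Δh) = (-20, 240, -4.8); to MW-3 = (-140, 215, -6.4).
Solve a·Δx + b·Δy = Δh: det = (-20)·215 − (-140)·240 = 29300.
∂h/∂x = [(-4.8)·215 − (-6.4)·240] / 29300 = +0.01720
∂h/∂y = [(-20)·(-6.4) − (-140)·(-4.8)] / 29300 = -0.01857
Flow direction (−∇h) has components (-0.01720 E, +0.01857 N).
Azimuth = atan2(E, N) = atan2(-0.01720, +0.01857) = 317.2° ≈ 317°.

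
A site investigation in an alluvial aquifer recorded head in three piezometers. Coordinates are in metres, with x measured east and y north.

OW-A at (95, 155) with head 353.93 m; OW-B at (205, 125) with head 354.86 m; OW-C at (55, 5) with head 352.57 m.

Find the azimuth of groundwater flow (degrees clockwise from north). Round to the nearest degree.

With h = a·x + b·y + c and OW-A as origin, the differences give:
  110·a + (-30)·b = +0.93
  (-40)·a + (-150)·b = -1.36
Eliminate b (×(-150) and ×(-30), subtract): -17700·a = -180.300 → a = ∂h/∂x = +0.01019
Back-substitute: b = ∂h/∂y = +0.006350.
Flow direction (−∇h) has components (-0.01019 E, -0.006350 N).
Azimuth = atan2(E, N) = atan2(-0.01019, -0.006350) = 238.1° ≈ 238°.

238°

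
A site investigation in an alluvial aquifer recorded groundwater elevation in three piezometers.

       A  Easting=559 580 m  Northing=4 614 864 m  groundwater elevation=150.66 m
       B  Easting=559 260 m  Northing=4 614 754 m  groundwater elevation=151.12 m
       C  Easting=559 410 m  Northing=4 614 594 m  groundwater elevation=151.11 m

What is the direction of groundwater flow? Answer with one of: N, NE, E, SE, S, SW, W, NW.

Three-point gradient (reference A): Δ to B = (-320, -110, +0.46), Δ to C = (-170, -270, +0.45).
∂h/∂x = -0.001103, ∂h/∂y = -0.0009719 (det = 67700).
Flow = −∇h = (+0.001103 east, +0.0009719 north), which points northeast.

NE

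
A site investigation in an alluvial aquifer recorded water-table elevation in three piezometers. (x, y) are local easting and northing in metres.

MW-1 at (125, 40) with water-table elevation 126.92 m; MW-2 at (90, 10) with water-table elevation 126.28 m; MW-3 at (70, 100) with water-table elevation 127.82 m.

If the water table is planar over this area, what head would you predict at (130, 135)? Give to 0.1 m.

128.6 m

Three-point gradient (reference MW-1): Δ to MW-2 = (-35, -30, -0.64), Δ to MW-3 = (-55, 60, +0.90).
∂h/∂x = +0.003040, ∂h/∂y = +0.01779 (det = -3750).
h(130, 135) = 126.92 + (+0.003040)·(5) + (+0.01779)·(95) = 126.92 +0.015 +1.690 = 128.625 m.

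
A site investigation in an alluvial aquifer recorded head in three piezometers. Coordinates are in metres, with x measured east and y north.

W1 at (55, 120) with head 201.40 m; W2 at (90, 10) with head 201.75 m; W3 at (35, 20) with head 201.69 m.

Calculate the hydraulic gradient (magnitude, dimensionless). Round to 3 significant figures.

Three-point gradient (reference W1): Δ to W2 = (35, -110, +0.35), Δ to W3 = (-20, -100, +0.29).
∂h/∂x = +0.0005439, ∂h/∂y = -0.003009 (det = -5700).
|∇h| = √(0.0005439² + -0.003009²) = 0.003058

0.00306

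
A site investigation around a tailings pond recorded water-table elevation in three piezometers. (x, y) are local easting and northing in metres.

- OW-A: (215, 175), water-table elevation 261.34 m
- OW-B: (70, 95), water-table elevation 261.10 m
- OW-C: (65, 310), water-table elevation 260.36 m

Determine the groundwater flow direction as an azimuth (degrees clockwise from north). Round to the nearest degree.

314°

With h = a·x + b·y + c and OW-A as origin, the differences give:
  (-145)·a + (-80)·b = -0.24
  (-150)·a + 135·b = -0.98
Eliminate b (×135 and ×(-80), subtract): -31575·a = -110.800 → a = ∂h/∂x = +0.003509
Back-substitute: b = ∂h/∂y = -0.003360.
Flow direction (−∇h) has components (-0.003509 E, +0.003360 N).
Azimuth = atan2(E, N) = atan2(-0.003509, +0.003360) = 313.8° ≈ 314°.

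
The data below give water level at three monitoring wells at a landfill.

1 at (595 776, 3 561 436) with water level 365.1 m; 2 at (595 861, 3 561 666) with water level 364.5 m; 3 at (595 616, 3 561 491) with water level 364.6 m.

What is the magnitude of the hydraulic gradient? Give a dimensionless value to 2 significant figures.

0.0039

Differences from 1: to 2 (Δx, Δy, Δh) = (85, 230, -0.6); to 3 = (-160, 55, -0.5).
Solve a·Δx + b·Δy = Δh: det = 85·55 − (-160)·230 = 41475.
∂h/∂x = [(-0.6)·55 − (-0.5)·230] / 41475 = +0.001977
∂h/∂y = [85·(-0.5) − (-160)·(-0.6)] / 41475 = -0.003339
|∇h| = √(0.001977² + -0.003339²) = 0.00388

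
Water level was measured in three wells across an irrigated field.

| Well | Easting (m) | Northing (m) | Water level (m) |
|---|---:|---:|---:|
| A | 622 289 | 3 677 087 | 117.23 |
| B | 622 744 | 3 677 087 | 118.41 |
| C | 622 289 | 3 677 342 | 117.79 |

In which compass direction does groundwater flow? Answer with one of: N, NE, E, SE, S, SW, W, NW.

∂h/∂x = (118.41 − 117.23) / (622744 − 622289) = +0.002593
∂h/∂y = (117.79 − 117.23) / (3677342 − 3677087) = +0.002196
Flow = −∇h = (-0.002593 east, -0.002196 north), which points southwest.

SW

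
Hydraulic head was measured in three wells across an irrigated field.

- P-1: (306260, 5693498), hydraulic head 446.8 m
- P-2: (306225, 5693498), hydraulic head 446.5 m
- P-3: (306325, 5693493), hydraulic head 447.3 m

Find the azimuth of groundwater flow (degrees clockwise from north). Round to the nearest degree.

217°

Taking P-1 as reference: P-2−P-1 = (-35, 0, -0.3); P-3−P-1 = (65, -5, +0.5).
Solve a·Δx + b·Δy = Δh: det = (-35)·(-5) − 65·0 = 175.
∂h/∂x = [(-0.3)·(-5) − (+0.5)·0] / 175 = +0.008571
∂h/∂y = [(-35)·(+0.5) − 65·(-0.3)] / 175 = +0.01143
Flow direction (−∇h) has components (-0.008571 E, -0.01143 N).
Azimuth = atan2(E, N) = atan2(-0.008571, -0.01143) = 216.9° ≈ 217°.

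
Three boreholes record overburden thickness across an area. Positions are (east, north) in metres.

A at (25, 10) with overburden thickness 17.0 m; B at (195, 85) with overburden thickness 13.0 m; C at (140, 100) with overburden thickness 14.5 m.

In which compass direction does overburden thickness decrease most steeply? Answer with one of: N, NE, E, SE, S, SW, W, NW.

Taking A as reference: B−A = (170, 75, -4.0); C−A = (115, 90, -2.5).
Solve a·Δx + b·Δy = Δd: det = 170·90 − 115·75 = 6675.
∂d/∂x = [(-4.0)·90 − (-2.5)·75] / 6675 = -0.02584
∂d/∂y = [170·(-2.5) − 115·(-4.0)] / 6675 = +0.005243
Steepest decrease is along −∇f = (+0.02584 E, -0.005243 N) → east.

E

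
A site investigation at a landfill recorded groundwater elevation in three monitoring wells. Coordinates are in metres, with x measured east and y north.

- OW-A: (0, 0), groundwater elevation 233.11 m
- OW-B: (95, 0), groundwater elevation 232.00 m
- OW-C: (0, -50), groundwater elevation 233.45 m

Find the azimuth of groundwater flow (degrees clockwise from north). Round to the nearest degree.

∂h/∂x = (232.00 − 233.11) / (95 − 0) = -0.01168
∂h/∂y = (233.45 − 233.11) / (-50 − 0) = -0.006800
Flow direction (−∇h) has components (+0.01168 E, +0.006800 N).
Azimuth = atan2(E, N) = atan2(+0.01168, +0.006800) = 59.8° ≈ 060°.

060°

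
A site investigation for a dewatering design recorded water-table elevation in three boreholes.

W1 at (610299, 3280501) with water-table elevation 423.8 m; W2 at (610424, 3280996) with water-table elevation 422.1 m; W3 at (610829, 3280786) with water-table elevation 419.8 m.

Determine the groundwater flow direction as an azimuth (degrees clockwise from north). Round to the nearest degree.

With h = a·x + b·y + c and W1 as origin, the differences give:
  125·a + 495·b = -1.7
  530·a + 285·b = -4.0
Eliminate b (×285 and ×495, subtract): -226725·a = 1495.50 → a = ∂h/∂x = -0.006596
Back-substitute: b = ∂h/∂y = -0.001769.
Flow direction (−∇h) has components (+0.006596 E, +0.001769 N).
Azimuth = atan2(E, N) = atan2(+0.006596, +0.001769) = 75.0° ≈ 075°.

075°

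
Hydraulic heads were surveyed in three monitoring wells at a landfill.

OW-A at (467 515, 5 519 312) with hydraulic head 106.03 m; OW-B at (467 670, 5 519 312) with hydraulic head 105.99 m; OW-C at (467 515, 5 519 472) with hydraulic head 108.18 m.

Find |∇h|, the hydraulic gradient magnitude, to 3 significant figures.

0.0134

∂h/∂x = (105.99 − 106.03) / (467670 − 467515) = -0.0002581
∂h/∂y = (108.18 − 106.03) / (5519472 − 5519312) = +0.01344
|∇h| = √(-0.0002581² + 0.01344²) = 0.01344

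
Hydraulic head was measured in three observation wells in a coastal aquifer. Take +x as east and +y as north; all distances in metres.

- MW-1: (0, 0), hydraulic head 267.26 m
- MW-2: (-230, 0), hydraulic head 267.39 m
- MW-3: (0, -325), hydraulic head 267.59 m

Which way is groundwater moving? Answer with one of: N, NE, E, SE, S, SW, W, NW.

∂h/∂x = (267.39 − 267.26) / (-230 − 0) = -0.0005652
∂h/∂y = (267.59 − 267.26) / (-325 − 0) = -0.001015
Flow = −∇h = (+0.0005652 east, +0.001015 north), which points northeast.

NE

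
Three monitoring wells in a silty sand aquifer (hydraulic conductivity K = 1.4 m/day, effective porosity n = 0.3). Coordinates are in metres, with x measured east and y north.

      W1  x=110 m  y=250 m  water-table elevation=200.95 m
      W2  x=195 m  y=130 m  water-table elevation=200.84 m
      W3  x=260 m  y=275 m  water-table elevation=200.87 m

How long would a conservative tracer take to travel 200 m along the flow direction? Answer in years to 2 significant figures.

With h = a·x + b·y + c and W1 as origin, the differences give:
  85·a + (-120)·b = -0.11
  150·a + 25·b = -0.08
Eliminate b (×25 and ×(-120), subtract): 20125·a = -12.350 → a = ∂h/∂x = -0.0006137
Back-substitute: b = ∂h/∂y = +0.0004820.
|∇h| = √(-0.0006137² + 0.0004820²) = 0.0007804
Seepage velocity v = K·i/n = 1.4 × 0.0007804 / 0.3 = 0.003642 m/day.
t = 200 / 0.003642 = 5.491e+04 days = 150 years.

150 years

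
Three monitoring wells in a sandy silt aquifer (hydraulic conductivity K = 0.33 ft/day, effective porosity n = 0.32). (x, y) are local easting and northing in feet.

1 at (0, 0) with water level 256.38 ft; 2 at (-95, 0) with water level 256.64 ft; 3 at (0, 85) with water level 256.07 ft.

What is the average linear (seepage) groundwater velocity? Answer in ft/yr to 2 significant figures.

∂h/∂x = (256.64 − 256.38) / (-95 − 0) = -0.002737
∂h/∂y = (256.07 − 256.38) / (85 − 0) = -0.003647
|∇h| = √(-0.002737² + -0.003647²) = 0.00456
Seepage velocity v = K·i/n = 0.33 × 0.00456 / 0.32 = 0.004703 ft/day = 1.718 ft/yr.

1.7 ft/yr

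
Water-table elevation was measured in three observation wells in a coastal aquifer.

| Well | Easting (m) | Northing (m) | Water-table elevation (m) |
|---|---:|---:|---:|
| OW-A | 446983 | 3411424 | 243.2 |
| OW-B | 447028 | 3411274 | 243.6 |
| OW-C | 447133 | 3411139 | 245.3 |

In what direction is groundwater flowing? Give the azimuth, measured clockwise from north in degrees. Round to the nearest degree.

260°

With h = a·x + b·y + c and OW-A as origin, the differences give:
  45·a + (-150)·b = +0.4
  150·a + (-285)·b = +2.1
Eliminate b (×(-285) and ×(-150), subtract): 9675·a = 201.00 → a = ∂h/∂x = +0.02078
Back-substitute: b = ∂h/∂y = +0.003566.
Flow direction (−∇h) has components (-0.02078 E, -0.003566 N).
Azimuth = atan2(E, N) = atan2(-0.02078, -0.003566) = 260.3° ≈ 260°.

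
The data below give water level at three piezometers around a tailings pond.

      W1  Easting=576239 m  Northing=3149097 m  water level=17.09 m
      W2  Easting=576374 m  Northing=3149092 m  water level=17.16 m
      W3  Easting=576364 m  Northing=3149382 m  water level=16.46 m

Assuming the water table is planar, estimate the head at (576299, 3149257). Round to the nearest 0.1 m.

16.7 m

Differences from W1: to W2 (Δx, Δy, Δh) = (135, -5, +0.07); to W3 = (125, 285, -0.63).
Solve a·Δx + b·Δy = Δh: det = 135·285 − 125·(-5) = 39100.
∂h/∂x = [(+0.07)·285 − (-0.63)·(-5)] / 39100 = +0.0004297
∂h/∂y = [135·(-0.63) − 125·(+0.07)] / 39100 = -0.002399
h(576299, 3149257) = 17.09 + (+0.0004297)·(60) + (-0.002399)·(160) = 17.09 +0.026 -0.384 = 16.732 m.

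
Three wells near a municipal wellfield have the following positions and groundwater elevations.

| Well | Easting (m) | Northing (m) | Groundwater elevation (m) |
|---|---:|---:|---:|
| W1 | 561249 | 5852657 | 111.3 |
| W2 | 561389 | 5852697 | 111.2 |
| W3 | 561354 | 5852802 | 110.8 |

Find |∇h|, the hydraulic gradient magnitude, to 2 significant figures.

0.0037

With h = a·x + b·y + c and W1 as origin, the differences give:
  140·a + 40·b = -0.1
  105·a + 145·b = -0.5
Eliminate b (×145 and ×40, subtract): 16100·a = 5.50 → a = ∂h/∂x = +0.0003416
Back-substitute: b = ∂h/∂y = -0.003696.
|∇h| = √(0.0003416² + -0.003696²) = 0.003712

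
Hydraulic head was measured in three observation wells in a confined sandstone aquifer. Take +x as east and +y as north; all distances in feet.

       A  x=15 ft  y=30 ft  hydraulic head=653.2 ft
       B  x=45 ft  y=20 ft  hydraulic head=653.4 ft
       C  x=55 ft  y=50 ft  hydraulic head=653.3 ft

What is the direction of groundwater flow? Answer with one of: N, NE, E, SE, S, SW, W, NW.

NW

Differences from A: to B (Δx, Δy, Δh) = (30, -10, +0.2); to C = (40, 20, +0.1).
Determinant of the coordinate differences = 30·20 − 40·(-10) = 1000.
∂h/∂x = [(+0.2)·20 − (+0.1)·(-10)] / 1000 = +0.005000
∂h/∂y = [30·(+0.1) − 40·(+0.2)] / 1000 = -0.005000
Flow = −∇h = (-0.005000 east, +0.005000 north), which points northwest.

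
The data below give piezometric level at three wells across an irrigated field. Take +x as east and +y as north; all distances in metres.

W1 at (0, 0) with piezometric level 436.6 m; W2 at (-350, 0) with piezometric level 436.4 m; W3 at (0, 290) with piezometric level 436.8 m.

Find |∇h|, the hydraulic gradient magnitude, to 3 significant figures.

0.000896

∂h/∂x = (436.4 − 436.6) / (-350 − 0) = +0.0005714
∂h/∂y = (436.8 − 436.6) / (290 − 0) = +0.0006897
|∇h| = √(0.0005714² + 0.0006897²) = 0.0008956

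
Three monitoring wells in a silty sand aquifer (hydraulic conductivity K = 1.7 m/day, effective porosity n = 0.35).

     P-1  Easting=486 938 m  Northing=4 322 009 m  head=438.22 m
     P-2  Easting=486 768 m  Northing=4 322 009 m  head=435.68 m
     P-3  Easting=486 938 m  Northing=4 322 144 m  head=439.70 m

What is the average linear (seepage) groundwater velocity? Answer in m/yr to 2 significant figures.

∂h/∂x = (435.68 − 438.22) / (486768 − 486938) = +0.01494
∂h/∂y = (439.70 − 438.22) / (4322144 − 4322009) = +0.01096
|∇h| = √(0.01494² + 0.01096²) = 0.01853
Seepage velocity v = K·i/n = 1.7 × 0.01853 / 0.35 = 0.09 m/day = 32.87 m/yr.

33 m/yr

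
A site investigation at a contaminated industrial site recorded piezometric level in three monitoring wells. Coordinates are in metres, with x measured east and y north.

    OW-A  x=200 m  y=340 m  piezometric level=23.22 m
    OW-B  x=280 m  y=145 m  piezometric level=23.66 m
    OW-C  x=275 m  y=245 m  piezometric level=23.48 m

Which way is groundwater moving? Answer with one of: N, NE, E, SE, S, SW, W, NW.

Taking OW-A as reference: OW-B−OW-A = (80, -195, +0.44); OW-C−OW-A = (75, -95, +0.26).
Determinant of the coordinate differences = 80·(-95) − 75·(-195) = 7025.
∂h/∂x = [(+0.44)·(-95) − (+0.26)·(-195)] / 7025 = +0.001267
∂h/∂y = [80·(+0.26) − 75·(+0.44)] / 7025 = -0.001737
Flow = −∇h = (-0.001267 east, +0.001737 north), which points northwest.

NW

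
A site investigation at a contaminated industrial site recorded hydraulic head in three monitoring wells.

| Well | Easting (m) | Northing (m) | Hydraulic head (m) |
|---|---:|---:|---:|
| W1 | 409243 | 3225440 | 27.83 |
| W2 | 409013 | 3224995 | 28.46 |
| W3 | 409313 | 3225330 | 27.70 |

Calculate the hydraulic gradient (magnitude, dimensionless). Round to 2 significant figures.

With h = a·x + b·y + c and W1 as origin, the differences give:
  (-230)·a + (-445)·b = +0.63
  70·a + (-110)·b = -0.13
Eliminate b (×(-110) and ×(-445), subtract): 56450·a = -127.150 → a = ∂h/∂x = -0.002252
Back-substitute: b = ∂h/∂y = -0.0002516.
|∇h| = √(-0.002252² + -0.0002516²) = 0.002266

0.0023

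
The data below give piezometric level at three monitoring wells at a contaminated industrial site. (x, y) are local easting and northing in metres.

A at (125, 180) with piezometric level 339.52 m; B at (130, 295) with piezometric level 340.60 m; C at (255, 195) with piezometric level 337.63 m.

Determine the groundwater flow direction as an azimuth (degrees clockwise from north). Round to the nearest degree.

Taking A as reference: B−A = (5, 115, +1.08); C−A = (130, 15, -1.89).
Determinant of the coordinate differences = 5·15 − 130·115 = -14875.
∂h/∂x = [(+1.08)·15 − (-1.89)·115] / -14875 = -0.01570
∂h/∂y = [5·(-1.89) − 130·(+1.08)] / -14875 = +0.01007
Flow direction (−∇h) has components (+0.01570 E, -0.01007 N).
Azimuth = atan2(E, N) = atan2(+0.01570, -0.01007) = 122.7° ≈ 123°.

123°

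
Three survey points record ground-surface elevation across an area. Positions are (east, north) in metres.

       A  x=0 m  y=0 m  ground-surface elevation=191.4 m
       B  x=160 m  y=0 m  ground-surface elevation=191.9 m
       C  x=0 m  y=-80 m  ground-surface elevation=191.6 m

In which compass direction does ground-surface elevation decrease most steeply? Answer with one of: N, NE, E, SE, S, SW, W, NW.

NW

∂z/∂x = (191.9 − 191.4) / (160 − 0) = +0.003125
∂z/∂y = (191.6 − 191.4) / (-80 − 0) = -0.002500
Steepest decrease is along −∇f = (-0.003125 E, +0.002500 N) → northwest.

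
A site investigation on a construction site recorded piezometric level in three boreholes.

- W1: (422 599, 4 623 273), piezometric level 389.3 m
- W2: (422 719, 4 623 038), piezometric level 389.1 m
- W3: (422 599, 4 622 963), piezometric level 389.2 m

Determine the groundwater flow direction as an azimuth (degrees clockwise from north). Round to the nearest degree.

107°

Taking W1 as reference: W2−W1 = (120, -235, -0.2); W3−W1 = (0, -310, -0.1).
Determinant of the coordinate differences = 120·(-310) − 0·(-235) = -37200.
∂h/∂x = [(-0.2)·(-310) − (-0.1)·(-235)] / -37200 = -0.001035
∂h/∂y = [120·(-0.1) − 0·(-0.2)] / -37200 = +0.0003226
Flow direction (−∇h) has components (+0.001035 E, -0.0003226 N).
Azimuth = atan2(E, N) = atan2(+0.001035, -0.0003226) = 107.3° ≈ 107°.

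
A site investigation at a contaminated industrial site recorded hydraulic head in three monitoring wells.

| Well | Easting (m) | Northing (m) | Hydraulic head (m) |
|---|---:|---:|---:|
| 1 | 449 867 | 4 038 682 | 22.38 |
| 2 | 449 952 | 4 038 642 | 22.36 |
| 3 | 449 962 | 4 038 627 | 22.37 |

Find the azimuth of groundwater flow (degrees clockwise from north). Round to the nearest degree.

Differences from 1: to 2 (Δx, Δy, Δh) = (85, -40, -0.02); to 3 = (95, -55, -0.01).
Solve a·Δx + b·Δy = Δh: det = 85·(-55) − 95·(-40) = -875.
∂h/∂x = [(-0.02)·(-55) − (-0.01)·(-40)] / -875 = -0.0008000
∂h/∂y = [85·(-0.01) − 95·(-0.02)] / -875 = -0.001200
Flow direction (−∇h) has components (+0.0008000 E, +0.001200 N).
Azimuth = atan2(E, N) = atan2(+0.0008000, +0.001200) = 33.7° ≈ 034°.

034°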